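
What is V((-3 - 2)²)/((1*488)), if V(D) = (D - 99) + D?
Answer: -49/488 ≈ -0.10041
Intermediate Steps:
V(D) = -99 + 2*D (V(D) = (-99 + D) + D = -99 + 2*D)
V((-3 - 2)²)/((1*488)) = (-99 + 2*(-3 - 2)²)/((1*488)) = (-99 + 2*(-5)²)/488 = (-99 + 2*25)*(1/488) = (-99 + 50)*(1/488) = -49*1/488 = -49/488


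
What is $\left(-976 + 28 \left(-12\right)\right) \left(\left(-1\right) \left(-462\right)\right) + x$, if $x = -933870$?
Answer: $-1540014$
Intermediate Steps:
$\left(-976 + 28 \left(-12\right)\right) \left(\left(-1\right) \left(-462\right)\right) + x = \left(-976 + 28 \left(-12\right)\right) \left(\left(-1\right) \left(-462\right)\right) - 933870 = \left(-976 - 336\right) 462 - 933870 = \left(-1312\right) 462 - 933870 = -606144 - 933870 = -1540014$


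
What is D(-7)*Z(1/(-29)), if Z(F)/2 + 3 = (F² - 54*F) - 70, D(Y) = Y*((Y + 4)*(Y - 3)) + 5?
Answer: 24528660/841 ≈ 29166.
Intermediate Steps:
D(Y) = 5 + Y*(-3 + Y)*(4 + Y) (D(Y) = Y*((4 + Y)*(-3 + Y)) + 5 = Y*((-3 + Y)*(4 + Y)) + 5 = Y*(-3 + Y)*(4 + Y) + 5 = 5 + Y*(-3 + Y)*(4 + Y))
Z(F) = -146 - 108*F + 2*F² (Z(F) = -6 + 2*((F² - 54*F) - 70) = -6 + 2*(-70 + F² - 54*F) = -6 + (-140 - 108*F + 2*F²) = -146 - 108*F + 2*F²)
D(-7)*Z(1/(-29)) = (5 + (-7)² + (-7)³ - 12*(-7))*(-146 - 108/(-29) + 2*(1/(-29))²) = (5 + 49 - 343 + 84)*(-146 - 108*(-1/29) + 2*(-1/29)²) = -205*(-146 + 108/29 + 2*(1/841)) = -205*(-146 + 108/29 + 2/841) = -205*(-119652/841) = 24528660/841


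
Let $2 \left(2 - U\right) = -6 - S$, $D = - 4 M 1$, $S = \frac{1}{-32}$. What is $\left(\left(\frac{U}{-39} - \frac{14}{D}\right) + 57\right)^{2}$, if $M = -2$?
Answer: $\frac{18929632225}{6230016} \approx 3038.5$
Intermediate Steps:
$S = - \frac{1}{32} \approx -0.03125$
$D = 8$ ($D = \left(-4\right) \left(-2\right) 1 = 8 \cdot 1 = 8$)
$U = \frac{319}{64}$ ($U = 2 - \frac{-6 - - \frac{1}{32}}{2} = 2 - \frac{-6 + \frac{1}{32}}{2} = 2 - - \frac{191}{64} = 2 + \frac{191}{64} = \frac{319}{64} \approx 4.9844$)
$\left(\left(\frac{U}{-39} - \frac{14}{D}\right) + 57\right)^{2} = \left(\left(\frac{319}{64 \left(-39\right)} - \frac{14}{8}\right) + 57\right)^{2} = \left(\left(\frac{319}{64} \left(- \frac{1}{39}\right) - \frac{7}{4}\right) + 57\right)^{2} = \left(\left(- \frac{319}{2496} - \frac{7}{4}\right) + 57\right)^{2} = \left(- \frac{4687}{2496} + 57\right)^{2} = \left(\frac{137585}{2496}\right)^{2} = \frac{18929632225}{6230016}$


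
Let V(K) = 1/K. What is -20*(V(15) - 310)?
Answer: 18596/3 ≈ 6198.7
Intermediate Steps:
-20*(V(15) - 310) = -20*(1/15 - 310) = -20*(-4649/15) = 18596/3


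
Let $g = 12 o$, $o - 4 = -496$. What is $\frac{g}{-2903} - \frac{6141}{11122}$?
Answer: $\frac{47836965}{32287166} \approx 1.4816$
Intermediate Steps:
$o = -492$ ($o = 4 - 496 = -492$)
$g = -5904$ ($g = 12 \left(-492\right) = -5904$)
$\frac{g}{-2903} - \frac{6141}{11122} = - \frac{5904}{-2903} - \frac{6141}{11122} = \left(-5904\right) \left(- \frac{1}{2903}\right) - \frac{6141}{11122} = \frac{5904}{2903} - \frac{6141}{11122} = \frac{47836965}{32287166}$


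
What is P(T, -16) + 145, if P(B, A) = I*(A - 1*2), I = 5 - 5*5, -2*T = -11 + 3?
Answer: 505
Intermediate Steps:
T = 4 (T = -(-11 + 3)/2 = -½*(-8) = 4)
I = -20 (I = 5 - 25 = -20)
P(B, A) = 40 - 20*A (P(B, A) = -20*(A - 1*2) = -20*(A - 2) = -20*(-2 + A) = 40 - 20*A)
P(T, -16) + 145 = (40 - 20*(-16)) + 145 = (40 + 320) + 145 = 360 + 145 = 505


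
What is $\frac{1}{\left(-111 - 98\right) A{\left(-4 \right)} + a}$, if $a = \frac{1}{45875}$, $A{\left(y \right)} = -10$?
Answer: $\frac{45875}{95878751} \approx 0.00047847$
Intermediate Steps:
$a = \frac{1}{45875} \approx 2.1798 \cdot 10^{-5}$
$\frac{1}{\left(-111 - 98\right) A{\left(-4 \right)} + a} = \frac{1}{\left(-111 - 98\right) \left(-10\right) + \frac{1}{45875}} = \frac{1}{\left(-209\right) \left(-10\right) + \frac{1}{45875}} = \frac{1}{2090 + \frac{1}{45875}} = \frac{1}{\frac{95878751}{45875}} = \frac{45875}{95878751}$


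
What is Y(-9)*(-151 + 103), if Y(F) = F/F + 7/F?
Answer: -32/3 ≈ -10.667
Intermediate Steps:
Y(F) = 1 + 7/F
Y(-9)*(-151 + 103) = ((7 - 9)/(-9))*(-151 + 103) = -⅑*(-2)*(-48) = (2/9)*(-48) = -32/3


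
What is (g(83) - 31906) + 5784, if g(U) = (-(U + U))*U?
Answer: -39900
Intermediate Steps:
g(U) = -2*U**2 (g(U) = (-2*U)*U = -2*U**2)
(g(83) - 31906) + 5784 = (-2*83**2 - 31906) + 5784 = (-2*6889 - 31906) + 5784 = (-13778 - 31906) + 5784 = -45684 + 5784 = -39900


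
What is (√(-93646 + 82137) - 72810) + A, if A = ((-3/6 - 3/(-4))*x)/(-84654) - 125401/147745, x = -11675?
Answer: -3642639189047341/50028820920 + I*√11509 ≈ -72811.0 + 107.28*I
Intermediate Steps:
A = -40737862141/50028820920 (A = ((-3/6 - 3/(-4))*(-11675))/(-84654) - 125401/147745 = ((-3*⅙ - 3*(-¼))*(-11675))*(-1/84654) - 125401*1/147745 = ((-½ + ¾)*(-11675))*(-1/84654) - 125401/147745 = ((¼)*(-11675))*(-1/84654) - 125401/147745 = -11675/4*(-1/84654) - 125401/147745 = 11675/338616 - 125401/147745 = -40737862141/50028820920 ≈ -0.81429)
(√(-93646 + 82137) - 72810) + A = (√(-93646 + 82137) - 72810) - 40737862141/50028820920 = (√(-11509) - 72810) - 40737862141/50028820920 = (I*√11509 - 72810) - 40737862141/50028820920 = (-72810 + I*√11509) - 40737862141/50028820920 = -3642639189047341/50028820920 + I*√11509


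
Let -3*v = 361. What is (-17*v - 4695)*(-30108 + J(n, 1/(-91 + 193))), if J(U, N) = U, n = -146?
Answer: 240458792/3 ≈ 8.0153e+7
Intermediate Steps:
v = -361/3 (v = -⅓*361 = -361/3 ≈ -120.33)
(-17*v - 4695)*(-30108 + J(n, 1/(-91 + 193))) = (-17*(-361/3) - 4695)*(-30108 - 146) = (6137/3 - 4695)*(-30254) = -7948/3*(-30254) = 240458792/3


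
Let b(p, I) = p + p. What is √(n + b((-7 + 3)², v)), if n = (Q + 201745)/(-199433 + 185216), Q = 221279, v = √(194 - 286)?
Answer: 4*√64315/677 ≈ 1.4984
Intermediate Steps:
v = 2*I*√23 (v = √(-92) = 2*I*√23 ≈ 9.5917*I)
b(p, I) = 2*p
n = -20144/677 (n = (221279 + 201745)/(-199433 + 185216) = 423024/(-14217) = 423024*(-1/14217) = -20144/677 ≈ -29.755)
√(n + b((-7 + 3)², v)) = √(-20144/677 + 2*(-7 + 3)²) = √(-20144/677 + 2*(-4)²) = √(-20144/677 + 2*16) = √(-20144/677 + 32) = √(1520/677) = 4*√64315/677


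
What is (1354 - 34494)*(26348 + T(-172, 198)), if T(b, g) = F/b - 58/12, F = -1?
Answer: -112618642945/129 ≈ -8.7301e+8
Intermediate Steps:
T(b, g) = -29/6 - 1/b (T(b, g) = -1/b - 58/12 = -1/b - 58*1/12 = -1/b - 29/6 = -29/6 - 1/b)
(1354 - 34494)*(26348 + T(-172, 198)) = (1354 - 34494)*(26348 + (-29/6 - 1/(-172))) = -33140*(26348 + (-29/6 - 1*(-1/172))) = -33140*(26348 + (-29/6 + 1/172)) = -33140*(26348 - 2491/516) = -33140*13593077/516 = -112618642945/129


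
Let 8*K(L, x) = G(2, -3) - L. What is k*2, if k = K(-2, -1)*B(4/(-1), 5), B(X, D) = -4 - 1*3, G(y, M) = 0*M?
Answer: -7/2 ≈ -3.5000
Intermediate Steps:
G(y, M) = 0
B(X, D) = -7 (B(X, D) = -4 - 3 = -7)
K(L, x) = -L/8 (K(L, x) = (0 - L)/8 = (-L)/8 = -L/8)
k = -7/4 (k = -⅛*(-2)*(-7) = (¼)*(-7) = -7/4 ≈ -1.7500)
k*2 = -7/4*2 = -7/2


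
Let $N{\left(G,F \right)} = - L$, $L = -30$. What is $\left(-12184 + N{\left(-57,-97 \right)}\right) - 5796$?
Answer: $-17950$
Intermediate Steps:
$N{\left(G,F \right)} = 30$ ($N{\left(G,F \right)} = \left(-1\right) \left(-30\right) = 30$)
$\left(-12184 + N{\left(-57,-97 \right)}\right) - 5796 = \left(-12184 + 30\right) - 5796 = -12154 - 5796 = -17950$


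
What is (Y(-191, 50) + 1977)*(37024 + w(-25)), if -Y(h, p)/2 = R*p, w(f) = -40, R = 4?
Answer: 58323768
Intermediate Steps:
Y(h, p) = -8*p
(Y(-191, 50) + 1977)*(37024 + w(-25)) = (-8*50 + 1977)*(37024 - 40) = (-400 + 1977)*36984 = 1577*36984 = 58323768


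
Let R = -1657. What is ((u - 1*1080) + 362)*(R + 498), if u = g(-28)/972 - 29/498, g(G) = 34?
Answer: 16784418949/20169 ≈ 8.3219e+5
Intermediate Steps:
u = -469/20169 (u = 34/972 - 29/498 = 34*(1/972) - 29*1/498 = 17/486 - 29/498 = -469/20169 ≈ -0.023254)
((u - 1*1080) + 362)*(R + 498) = ((-469/20169 - 1*1080) + 362)*(-1657 + 498) = ((-469/20169 - 1080) + 362)*(-1159) = (-21782989/20169 + 362)*(-1159) = -14481811/20169*(-1159) = 16784418949/20169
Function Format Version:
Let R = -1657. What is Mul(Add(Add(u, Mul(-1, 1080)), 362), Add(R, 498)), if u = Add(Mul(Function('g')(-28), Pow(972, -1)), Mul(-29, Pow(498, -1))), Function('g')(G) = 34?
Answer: Rational(16784418949, 20169) ≈ 8.3219e+5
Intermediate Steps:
u = Rational(-469, 20169) (u = Add(Mul(34, Pow(972, -1)), Mul(-29, Pow(498, -1))) = Add(Mul(34, Rational(1, 972)), Mul(-29, Rational(1, 498))) = Add(Rational(17, 486), Rational(-29, 498)) = Rational(-469, 20169) ≈ -0.023254)
Mul(Add(Add(u, Mul(-1, 1080)), 362), Add(R, 498)) = Mul(Add(Add(Rational(-469, 20169), Mul(-1, 1080)), 362), Add(-1657, 498)) = Mul(Add(Add(Rational(-469, 20169), -1080), 362), -1159) = Mul(Add(Rational(-21782989, 20169), 362), -1159) = Mul(Rational(-14481811, 20169), -1159) = Rational(16784418949, 20169)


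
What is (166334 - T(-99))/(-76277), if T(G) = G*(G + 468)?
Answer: -202865/76277 ≈ -2.6596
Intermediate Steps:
T(G) = G*(468 + G)
(166334 - T(-99))/(-76277) = (166334 - (-99)*(468 - 99))/(-76277) = (166334 - (-99)*369)*(-1/76277) = (166334 - 1*(-36531))*(-1/76277) = (166334 + 36531)*(-1/76277) = 202865*(-1/76277) = -202865/76277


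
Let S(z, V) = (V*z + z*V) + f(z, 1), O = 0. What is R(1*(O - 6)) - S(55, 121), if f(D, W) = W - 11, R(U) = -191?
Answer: -13491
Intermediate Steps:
f(D, W) = -11 + W
S(z, V) = -10 + 2*V*z (S(z, V) = (V*z + z*V) + (-11 + 1) = (V*z + V*z) - 10 = 2*V*z - 10 = -10 + 2*V*z)
R(1*(O - 6)) - S(55, 121) = -191 - (-10 + 2*121*55) = -191 - (-10 + 13310) = -191 - 1*13300 = -191 - 13300 = -13491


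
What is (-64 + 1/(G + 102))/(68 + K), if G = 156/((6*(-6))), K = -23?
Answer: -18749/13185 ≈ -1.4220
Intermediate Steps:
G = -13/3 (G = 156/(-36) = 156*(-1/36) = -13/3 ≈ -4.3333)
(-64 + 1/(G + 102))/(68 + K) = (-64 + 1/(-13/3 + 102))/(68 - 23) = (-64 + 1/(293/3))/45 = (-64 + 3/293)/45 = (1/45)*(-18749/293) = -18749/13185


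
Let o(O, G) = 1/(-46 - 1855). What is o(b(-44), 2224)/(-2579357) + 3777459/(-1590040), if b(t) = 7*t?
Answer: -18522232510063523/7796534808936280 ≈ -2.3757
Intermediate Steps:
o(O, G) = -1/1901 (o(O, G) = 1/(-1901) = -1/1901)
o(b(-44), 2224)/(-2579357) + 3777459/(-1590040) = -1/1901/(-2579357) + 3777459/(-1590040) = -1/1901*(-1/2579357) + 3777459*(-1/1590040) = 1/4903357657 - 3777459/1590040 = -18522232510063523/7796534808936280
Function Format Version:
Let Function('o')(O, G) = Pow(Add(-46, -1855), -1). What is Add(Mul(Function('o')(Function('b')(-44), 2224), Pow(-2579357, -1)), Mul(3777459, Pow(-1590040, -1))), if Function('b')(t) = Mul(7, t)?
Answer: Rational(-18522232510063523, 7796534808936280) ≈ -2.3757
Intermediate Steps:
Function('o')(O, G) = Rational(-1, 1901) (Function('o')(O, G) = Pow(-1901, -1) = Rational(-1, 1901))
Add(Mul(Function('o')(Function('b')(-44), 2224), Pow(-2579357, -1)), Mul(3777459, Pow(-1590040, -1))) = Add(Mul(Rational(-1, 1901), Pow(-2579357, -1)), Mul(3777459, Pow(-1590040, -1))) = Add(Mul(Rational(-1, 1901), Rational(-1, 2579357)), Mul(3777459, Rational(-1, 1590040))) = Add(Rational(1, 4903357657), Rational(-3777459, 1590040)) = Rational(-18522232510063523, 7796534808936280)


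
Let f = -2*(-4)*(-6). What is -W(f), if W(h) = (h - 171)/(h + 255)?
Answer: 73/69 ≈ 1.0580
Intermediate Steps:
f = -48 (f = 8*(-6) = -48)
W(h) = (-171 + h)/(255 + h)
-W(f) = -(-171 - 48)/(255 - 48) = -(-219)/207 = -1*(-73/69) = 73/69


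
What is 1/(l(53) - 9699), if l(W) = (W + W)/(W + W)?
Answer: -1/9698 ≈ -0.00010311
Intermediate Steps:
l(W) = 1 (l(W) = (2*W)/((2*W)) = (2*W)*(1/(2*W)) = 1)
1/(l(53) - 9699) = 1/(1 - 9699) = 1/(-9698) = -1/9698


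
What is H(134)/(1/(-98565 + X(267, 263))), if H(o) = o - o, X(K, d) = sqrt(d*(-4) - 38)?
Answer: 0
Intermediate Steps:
X(K, d) = sqrt(-38 - 4*d) (X(K, d) = sqrt(-4*d - 38) = sqrt(-38 - 4*d))
H(o) = 0
H(134)/(1/(-98565 + X(267, 263))) = 0/(1/(-98565 + sqrt(-38 - 4*263))) = 0/(1/(-98565 + sqrt(-38 - 1052))) = 0/(1/(-98565 + sqrt(-1090))) = 0/(1/(-98565 + I*sqrt(1090))) = 0*(-98565 + I*sqrt(1090)) = 0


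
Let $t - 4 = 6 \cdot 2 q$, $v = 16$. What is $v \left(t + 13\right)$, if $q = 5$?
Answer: $1232$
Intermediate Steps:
$t = 64$ ($t = 4 + 6 \cdot 2 \cdot 5 = 4 + 12 \cdot 5 = 4 + 60 = 64$)
$v \left(t + 13\right) = 16 \left(64 + 13\right) = 16 \cdot 77 = 1232$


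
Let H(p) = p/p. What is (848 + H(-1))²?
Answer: 720801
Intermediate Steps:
H(p) = 1
(848 + H(-1))² = (848 + 1)² = 849² = 720801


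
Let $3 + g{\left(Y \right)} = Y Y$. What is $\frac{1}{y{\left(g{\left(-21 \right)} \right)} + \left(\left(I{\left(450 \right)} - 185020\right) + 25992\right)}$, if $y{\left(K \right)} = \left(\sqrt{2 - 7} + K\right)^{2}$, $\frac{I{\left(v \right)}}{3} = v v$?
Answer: $\frac{213437}{136667337867} - \frac{292 i \sqrt{5}}{136667337867} \approx 1.5617 \cdot 10^{-6} - 4.7775 \cdot 10^{-9} i$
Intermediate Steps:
$g{\left(Y \right)} = -3 + Y^{2}$ ($g{\left(Y \right)} = -3 + Y Y = -3 + Y^{2}$)
$I{\left(v \right)} = 3 v^{2}$ ($I{\left(v \right)} = 3 v v = 3 v^{2}$)
$y{\left(K \right)} = \left(K + i \sqrt{5}\right)^{2}$ ($y{\left(K \right)} = \left(\sqrt{-5} + K\right)^{2} = \left(i \sqrt{5} + K\right)^{2} = \left(K + i \sqrt{5}\right)^{2}$)
$\frac{1}{y{\left(g{\left(-21 \right)} \right)} + \left(\left(I{\left(450 \right)} - 185020\right) + 25992\right)} = \frac{1}{\left(\left(-3 + \left(-21\right)^{2}\right) + i \sqrt{5}\right)^{2} + \left(\left(3 \cdot 450^{2} - 185020\right) + 25992\right)} = \frac{1}{\left(\left(-3 + 441\right) + i \sqrt{5}\right)^{2} + \left(\left(3 \cdot 202500 - 185020\right) + 25992\right)} = \frac{1}{\left(438 + i \sqrt{5}\right)^{2} + \left(\left(607500 - 185020\right) + 25992\right)} = \frac{1}{\left(438 + i \sqrt{5}\right)^{2} + \left(422480 + 25992\right)} = \frac{1}{\left(438 + i \sqrt{5}\right)^{2} + 448472} = \frac{1}{448472 + \left(438 + i \sqrt{5}\right)^{2}}$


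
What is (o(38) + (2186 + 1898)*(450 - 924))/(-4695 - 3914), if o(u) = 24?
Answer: 1935792/8609 ≈ 224.86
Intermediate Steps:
(o(38) + (2186 + 1898)*(450 - 924))/(-4695 - 3914) = (24 + (2186 + 1898)*(450 - 924))/(-4695 - 3914) = (24 + 4084*(-474))/(-8609) = (24 - 1935816)*(-1/8609) = -1935792*(-1/8609) = 1935792/8609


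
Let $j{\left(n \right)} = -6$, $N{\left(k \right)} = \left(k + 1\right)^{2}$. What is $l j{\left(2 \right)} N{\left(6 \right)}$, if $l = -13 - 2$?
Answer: $4410$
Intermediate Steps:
$N{\left(k \right)} = \left(1 + k\right)^{2}$
$l = -15$
$l j{\left(2 \right)} N{\left(6 \right)} = \left(-15\right) \left(-6\right) \left(1 + 6\right)^{2} = 90 \cdot 7^{2} = 90 \cdot 49 = 4410$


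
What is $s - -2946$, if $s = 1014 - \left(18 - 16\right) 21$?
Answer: $3918$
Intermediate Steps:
$s = 972$ ($s = 1014 - 2 \cdot 21 = 1014 - 42 = 972$)
$s - -2946 = 972 - -2946 = 972 + 2946 = 3918$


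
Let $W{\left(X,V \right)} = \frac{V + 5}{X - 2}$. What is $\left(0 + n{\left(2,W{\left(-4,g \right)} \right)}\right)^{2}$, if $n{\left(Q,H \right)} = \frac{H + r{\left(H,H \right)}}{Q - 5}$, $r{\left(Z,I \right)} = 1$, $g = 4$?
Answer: $\frac{1}{36} \approx 0.027778$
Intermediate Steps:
$W{\left(X,V \right)} = \frac{5 + V}{-2 + X}$
$n{\left(Q,H \right)} = \frac{1 + H}{-5 + Q}$ ($n{\left(Q,H \right)} = \frac{H + 1}{Q - 5} = \frac{1 + H}{-5 + Q}$)
$\left(0 + n{\left(2,W{\left(-4,g \right)} \right)}\right)^{2} = \left(0 + \frac{1 + \frac{5 + 4}{-2 - 4}}{-5 + 2}\right)^{2} = \left(0 + \frac{1 + \frac{1}{-6} \cdot 9}{-3}\right)^{2} = \left(0 - \frac{1 - \frac{3}{2}}{3}\right)^{2} = \left(0 - - \frac{1}{6}\right)^{2} = \left(0 + \frac{1}{6}\right)^{2} = \left(\frac{1}{6}\right)^{2} = \frac{1}{36}$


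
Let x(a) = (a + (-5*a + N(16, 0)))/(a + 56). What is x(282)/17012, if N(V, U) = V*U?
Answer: -141/718757 ≈ -0.00019617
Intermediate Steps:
N(V, U) = U*V
x(a) = -4*a/(56 + a) (x(a) = (a + (-5*a + 0*16))/(a + 56) = (a + (-5*a + 0))/(56 + a) = (a - 5*a)/(56 + a) = (-4*a)/(56 + a) = -4*a/(56 + a))
x(282)/17012 = -4*282/(56 + 282)/17012 = -4*282/338*(1/17012) = -4*282*1/338*(1/17012) = -564/169*1/17012 = -141/718757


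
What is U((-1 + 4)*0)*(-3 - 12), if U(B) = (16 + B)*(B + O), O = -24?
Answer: 5760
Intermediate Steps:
U(B) = (-24 + B)*(16 + B) (U(B) = (16 + B)*(B - 24) = (16 + B)*(-24 + B) = (-24 + B)*(16 + B))
U((-1 + 4)*0)*(-3 - 12) = (-384 + ((-1 + 4)*0)² - 8*(-1 + 4)*0)*(-3 - 12) = (-384 + (3*0)² - 24*0)*(-15) = (-384 + 0² - 8*0)*(-15) = (-384 + 0 + 0)*(-15) = -384*(-15) = 5760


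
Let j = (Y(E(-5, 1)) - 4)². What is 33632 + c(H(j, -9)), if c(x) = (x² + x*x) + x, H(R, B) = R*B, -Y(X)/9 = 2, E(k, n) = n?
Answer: 37978748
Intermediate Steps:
Y(X) = -18 (Y(X) = -9*2 = -18)
j = 484 (j = (-18 - 4)² = (-22)² = 484)
H(R, B) = B*R
c(x) = x + 2*x² (c(x) = (x² + x²) + x = 2*x² + x = x + 2*x²)
33632 + c(H(j, -9)) = 33632 + (-9*484)*(1 + 2*(-9*484)) = 33632 - 4356*(1 + 2*(-4356)) = 33632 - 4356*(1 - 8712) = 33632 - 4356*(-8711) = 33632 + 37945116 = 37978748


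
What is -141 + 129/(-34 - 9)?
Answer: -144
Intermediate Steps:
-141 + 129/(-34 - 9) = -141 + 129/(-43) = -141 + 129*(-1/43) = -141 - 3 = -144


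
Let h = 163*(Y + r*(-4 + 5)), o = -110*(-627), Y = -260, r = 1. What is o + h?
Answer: 26753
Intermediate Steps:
o = 68970
h = -42217 (h = 163*(-260 + 1*(-4 + 5)) = 163*(-260 + 1*1) = 163*(-260 + 1) = 163*(-259) = -42217)
o + h = 68970 - 42217 = 26753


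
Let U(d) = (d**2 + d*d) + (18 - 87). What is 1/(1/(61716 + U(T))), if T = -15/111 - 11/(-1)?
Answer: 84717951/1369 ≈ 61883.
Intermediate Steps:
T = 402/37 (T = -15*1/111 - 11*(-1) = -5/37 + 11 = 402/37 ≈ 10.865)
U(d) = -69 + 2*d**2 (U(d) = (d**2 + d**2) - 69 = 2*d**2 - 69 = -69 + 2*d**2)
1/(1/(61716 + U(T))) = 1/(1/(61716 + (-69 + 2*(402/37)**2))) = 1/(1/(61716 + (-69 + 2*(161604/1369)))) = 1/(1/(61716 + (-69 + 323208/1369))) = 1/(1/(61716 + 228747/1369)) = 1/(1/(84717951/1369)) = 1/(1369/84717951) = 84717951/1369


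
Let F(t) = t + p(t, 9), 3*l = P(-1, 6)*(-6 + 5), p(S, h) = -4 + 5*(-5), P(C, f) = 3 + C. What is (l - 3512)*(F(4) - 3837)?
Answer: 40697756/3 ≈ 1.3566e+7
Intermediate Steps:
p(S, h) = -29 (p(S, h) = -4 - 25 = -29)
l = -⅔ (l = ((3 - 1)*(-6 + 5))/3 = (2*(-1))/3 = (⅓)*(-2) = -⅔ ≈ -0.66667)
F(t) = -29 + t (F(t) = t - 29 = -29 + t)
(l - 3512)*(F(4) - 3837) = (-⅔ - 3512)*((-29 + 4) - 3837) = -10538*(-25 - 3837)/3 = -10538/3*(-3862) = 40697756/3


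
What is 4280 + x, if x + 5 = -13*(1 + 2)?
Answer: 4236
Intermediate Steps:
x = -44 (x = -5 - 13*(1 + 2) = -5 - 13*3 = -5 - 39 = -44)
4280 + x = 4280 - 44 = 4236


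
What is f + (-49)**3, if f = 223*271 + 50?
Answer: -57166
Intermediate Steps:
f = 60483 (f = 60433 + 50 = 60483)
f + (-49)**3 = 60483 + (-49)**3 = 60483 - 117649 = -57166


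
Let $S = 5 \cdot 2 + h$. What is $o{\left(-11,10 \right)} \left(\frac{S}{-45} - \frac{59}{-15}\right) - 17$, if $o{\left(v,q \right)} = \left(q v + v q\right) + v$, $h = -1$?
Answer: $- \frac{4397}{5} \approx -879.4$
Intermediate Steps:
$o{\left(v,q \right)} = v + 2 q v$ ($o{\left(v,q \right)} = \left(q v + q v\right) + v = 2 q v + v = v + 2 q v$)
$S = 9$ ($S = 5 \cdot 2 - 1 = 10 - 1 = 9$)
$o{\left(-11,10 \right)} \left(\frac{S}{-45} - \frac{59}{-15}\right) - 17 = - 11 \left(1 + 2 \cdot 10\right) \left(\frac{9}{-45} - \frac{59}{-15}\right) - 17 = - 11 \left(1 + 20\right) \left(9 \left(- \frac{1}{45}\right) - - \frac{59}{15}\right) - 17 = \left(-11\right) 21 \left(- \frac{1}{5} + \frac{59}{15}\right) - 17 = \left(-231\right) \frac{56}{15} - 17 = - \frac{4312}{5} - 17 = - \frac{4397}{5}$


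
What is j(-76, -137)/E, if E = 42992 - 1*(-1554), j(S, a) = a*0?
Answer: 0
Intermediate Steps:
j(S, a) = 0
E = 44546 (E = 42992 + 1554 = 44546)
j(-76, -137)/E = 0/44546 = 0*(1/44546) = 0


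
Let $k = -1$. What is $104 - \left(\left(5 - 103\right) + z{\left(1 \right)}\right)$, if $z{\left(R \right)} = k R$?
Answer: $203$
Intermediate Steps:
$z{\left(R \right)} = - R$
$104 - \left(\left(5 - 103\right) + z{\left(1 \right)}\right) = 104 - \left(\left(5 - 103\right) - 1\right) = 104 - \left(-98 - 1\right) = 104 - -99 = 104 + 99 = 203$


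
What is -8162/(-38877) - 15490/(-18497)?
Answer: 753177244/719107869 ≈ 1.0474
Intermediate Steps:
-8162/(-38877) - 15490/(-18497) = -8162*(-1/38877) - 15490*(-1/18497) = 8162/38877 + 15490/18497 = 753177244/719107869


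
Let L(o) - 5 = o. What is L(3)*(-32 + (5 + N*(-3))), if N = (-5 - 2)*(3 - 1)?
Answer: 120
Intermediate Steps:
L(o) = 5 + o
N = -14 (N = -7*2 = -14)
L(3)*(-32 + (5 + N*(-3))) = (5 + 3)*(-32 + (5 - 14*(-3))) = 8*(-32 + (5 + 42)) = 8*(-32 + 47) = 8*15 = 120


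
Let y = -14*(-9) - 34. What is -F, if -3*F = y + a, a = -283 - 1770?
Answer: -1961/3 ≈ -653.67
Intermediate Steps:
y = 92 (y = 126 - 34 = 92)
a = -2053
F = 1961/3 (F = -(92 - 2053)/3 = -⅓*(-1961) = 1961/3 ≈ 653.67)
-F = -1*1961/3 = -1961/3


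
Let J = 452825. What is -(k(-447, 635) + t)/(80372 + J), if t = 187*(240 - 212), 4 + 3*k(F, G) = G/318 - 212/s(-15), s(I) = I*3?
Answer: -74940077/7630049070 ≈ -0.0098217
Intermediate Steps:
s(I) = 3*I
k(F, G) = 32/135 + G/954 (k(F, G) = -4/3 + (G/318 - 212/(3*(-15)))/3 = -4/3 + (G*(1/318) - 212/(-45))/3 = -4/3 + (G/318 - 212*(-1/45))/3 = -4/3 + (G/318 + 212/45)/3 = -4/3 + (212/45 + G/318)/3 = -4/3 + (212/135 + G/954) = 32/135 + G/954)
t = 5236 (t = 187*28 = 5236)
-(k(-447, 635) + t)/(80372 + J) = -((32/135 + (1/954)*635) + 5236)/(80372 + 452825) = -((32/135 + 635/954) + 5236)/533197 = -(12917/14310 + 5236)/533197 = -74940077/(14310*533197) = -1*74940077/7630049070 = -74940077/7630049070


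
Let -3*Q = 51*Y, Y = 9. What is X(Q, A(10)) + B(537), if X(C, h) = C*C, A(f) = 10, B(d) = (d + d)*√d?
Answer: 23409 + 1074*√537 ≈ 48297.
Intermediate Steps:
B(d) = 2*d^(3/2) (B(d) = (2*d)*√d = 2*d^(3/2))
Q = -153 (Q = -17*9 = -⅓*459 = -153)
X(C, h) = C²
X(Q, A(10)) + B(537) = (-153)² + 2*537^(3/2) = 23409 + 2*(537*√537) = 23409 + 1074*√537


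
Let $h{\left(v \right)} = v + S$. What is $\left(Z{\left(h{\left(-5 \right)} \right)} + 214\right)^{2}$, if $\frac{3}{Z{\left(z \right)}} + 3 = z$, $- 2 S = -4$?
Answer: $\frac{182329}{4} \approx 45582.0$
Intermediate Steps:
$S = 2$ ($S = \left(- \frac{1}{2}\right) \left(-4\right) = 2$)
$h{\left(v \right)} = 2 + v$ ($h{\left(v \right)} = v + 2 = 2 + v$)
$Z{\left(z \right)} = \frac{3}{-3 + z}$
$\left(Z{\left(h{\left(-5 \right)} \right)} + 214\right)^{2} = \left(\frac{3}{-3 + \left(2 - 5\right)} + 214\right)^{2} = \left(\frac{3}{-3 - 3} + 214\right)^{2} = \left(\frac{3}{-6} + 214\right)^{2} = \left(3 \left(- \frac{1}{6}\right) + 214\right)^{2} = \left(- \frac{1}{2} + 214\right)^{2} = \left(\frac{427}{2}\right)^{2} = \frac{182329}{4}$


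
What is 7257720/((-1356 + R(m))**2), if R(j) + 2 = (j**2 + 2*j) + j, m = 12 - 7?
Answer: 1814430/434281 ≈ 4.1780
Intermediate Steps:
m = 5
R(j) = -2 + j**2 + 3*j (R(j) = -2 + ((j**2 + 2*j) + j) = -2 + (j**2 + 3*j) = -2 + j**2 + 3*j)
7257720/((-1356 + R(m))**2) = 7257720/((-1356 + (-2 + 5**2 + 3*5))**2) = 7257720/((-1356 + (-2 + 25 + 15))**2) = 7257720/((-1356 + 38)**2) = 7257720/((-1318)**2) = 7257720/1737124 = 7257720*(1/1737124) = 1814430/434281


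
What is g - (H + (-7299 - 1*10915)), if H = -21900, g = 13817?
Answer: 53931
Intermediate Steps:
g - (H + (-7299 - 1*10915)) = 13817 - (-21900 + (-7299 - 1*10915)) = 13817 - (-21900 + (-7299 - 10915)) = 13817 - (-21900 - 18214) = 13817 - 1*(-40114) = 13817 + 40114 = 53931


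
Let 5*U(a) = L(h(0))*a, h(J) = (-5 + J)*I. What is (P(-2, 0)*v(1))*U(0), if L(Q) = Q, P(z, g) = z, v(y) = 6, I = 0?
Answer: 0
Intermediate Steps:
h(J) = 0 (h(J) = (-5 + J)*0 = 0)
U(a) = 0 (U(a) = (0*a)/5 = (1/5)*0 = 0)
(P(-2, 0)*v(1))*U(0) = -2*6*0 = -12*0 = 0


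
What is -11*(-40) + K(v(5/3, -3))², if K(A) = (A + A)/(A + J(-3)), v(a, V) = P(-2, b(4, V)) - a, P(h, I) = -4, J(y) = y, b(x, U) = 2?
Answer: 74649/169 ≈ 441.71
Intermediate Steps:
v(a, V) = -4 - a
K(A) = 2*A/(-3 + A) (K(A) = (A + A)/(A - 3) = (2*A)/(-3 + A) = 2*A/(-3 + A))
-11*(-40) + K(v(5/3, -3))² = -11*(-40) + (2*(-4 - 5/3)/(-3 + (-4 - 5/3)))² = 440 + (2*(-4 - 5/3)/(-3 + (-4 - 5/3)))² = 440 + (2*(-17/3)/(-3 - 17/3))² = 440 + (2*(-17/3)/(-26/3))² = 440 + (2*(-17/3)*(-3/26))² = 440 + (17/13)² = 440 + 289/169 = 74649/169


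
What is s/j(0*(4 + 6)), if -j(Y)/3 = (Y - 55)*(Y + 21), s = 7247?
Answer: 7247/3465 ≈ 2.0915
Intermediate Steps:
j(Y) = -3*(-55 + Y)*(21 + Y) (j(Y) = -3*(Y - 55)*(Y + 21) = -3*(-55 + Y)*(21 + Y))
s/j(0*(4 + 6)) = 7247/(3465 - 3*(0*(4 + 6))² + 102*(0*(4 + 6))) = 7247/(3465 - 3*(0*10)² + 102*(0*10)) = 7247/(3465 - 3*0² + 102*0) = 7247/(3465 - 3*0 + 0) = 7247/(3465 + 0 + 0) = 7247/3465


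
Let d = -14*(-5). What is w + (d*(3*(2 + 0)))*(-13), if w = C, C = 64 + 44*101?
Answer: -952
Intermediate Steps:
d = 70
C = 4508 (C = 64 + 4444 = 4508)
w = 4508
w + (d*(3*(2 + 0)))*(-13) = 4508 + (70*(3*(2 + 0)))*(-13) = 4508 + (70*(3*2))*(-13) = 4508 + (70*6)*(-13) = 4508 + 420*(-13) = 4508 - 5460 = -952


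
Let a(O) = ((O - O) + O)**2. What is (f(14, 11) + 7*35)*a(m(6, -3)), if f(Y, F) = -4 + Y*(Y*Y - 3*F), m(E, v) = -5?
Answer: 63075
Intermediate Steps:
a(O) = O**2 (a(O) = (0 + O)**2 = O**2)
f(Y, F) = -4 + Y*(Y**2 - 3*F)
(f(14, 11) + 7*35)*a(m(6, -3)) = ((-4 + 14**3 - 3*11*14) + 7*35)*(-5)**2 = ((-4 + 2744 - 462) + 245)*25 = (2278 + 245)*25 = 2523*25 = 63075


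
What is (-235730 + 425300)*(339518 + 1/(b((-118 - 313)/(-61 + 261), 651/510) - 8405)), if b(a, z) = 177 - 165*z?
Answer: 18466417086003000/286913 ≈ 6.4362e+10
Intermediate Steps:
(-235730 + 425300)*(339518 + 1/(b((-118 - 313)/(-61 + 261), 651/510) - 8405)) = (-235730 + 425300)*(339518 + 1/((177 - 107415/510) - 8405)) = 189570*(339518 + 1/((177 - 107415/510) - 8405)) = 189570*(339518 + 1/((177 - 165*217/170) - 8405)) = 189570*(339518 + 1/((177 - 7161/34) - 8405)) = 189570*(339518 + 1/(-1143/34 - 8405)) = 189570*(339518 + 1/(-286913/34)) = 189570*(339518 - 34/286913) = 189570*(97412127900/286913) = 18466417086003000/286913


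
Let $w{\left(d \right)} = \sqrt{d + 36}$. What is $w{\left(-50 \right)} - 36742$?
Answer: $-36742 + i \sqrt{14} \approx -36742.0 + 3.7417 i$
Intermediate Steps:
$w{\left(d \right)} = \sqrt{36 + d}$
$w{\left(-50 \right)} - 36742 = \sqrt{36 - 50} - 36742 = \sqrt{-14} - 36742 = i \sqrt{14} - 36742 = -36742 + i \sqrt{14}$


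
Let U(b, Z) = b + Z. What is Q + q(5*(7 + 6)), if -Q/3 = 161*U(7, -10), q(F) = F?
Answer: 1514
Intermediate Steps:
U(b, Z) = Z + b
Q = 1449 (Q = -483*(-10 + 7) = -483*(-3) = -3*(-483) = 1449)
Q + q(5*(7 + 6)) = 1449 + 5*(7 + 6) = 1449 + 5*13 = 1449 + 65 = 1514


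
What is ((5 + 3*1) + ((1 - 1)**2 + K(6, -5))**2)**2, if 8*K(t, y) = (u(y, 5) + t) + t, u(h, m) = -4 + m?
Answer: 463761/4096 ≈ 113.22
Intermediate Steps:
K(t, y) = 1/8 + t/4 (K(t, y) = (((-4 + 5) + t) + t)/8 = ((1 + t) + t)/8 = (1 + 2*t)/8 = 1/8 + t/4)
((5 + 3*1) + ((1 - 1)**2 + K(6, -5))**2)**2 = ((5 + 3*1) + ((1 - 1)**2 + (1/8 + (1/4)*6))**2)**2 = ((5 + 3) + (0**2 + (1/8 + 3/2))**2)**2 = (8 + (0 + 13/8)**2)**2 = (8 + (13/8)**2)**2 = (8 + 169/64)**2 = (681/64)**2 = 463761/4096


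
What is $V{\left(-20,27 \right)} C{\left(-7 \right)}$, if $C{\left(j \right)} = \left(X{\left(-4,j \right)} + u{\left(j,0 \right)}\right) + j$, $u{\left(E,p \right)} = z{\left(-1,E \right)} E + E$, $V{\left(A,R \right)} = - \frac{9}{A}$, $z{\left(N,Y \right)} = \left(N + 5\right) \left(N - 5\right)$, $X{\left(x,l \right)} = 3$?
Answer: $\frac{1413}{20} \approx 70.65$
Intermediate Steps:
$z{\left(N,Y \right)} = \left(-5 + N\right) \left(5 + N\right)$ ($z{\left(N,Y \right)} = \left(5 + N\right) \left(-5 + N\right) = \left(-5 + N\right) \left(5 + N\right)$)
$u{\left(E,p \right)} = - 23 E$ ($u{\left(E,p \right)} = \left(-25 + \left(-1\right)^{2}\right) E + E = \left(-25 + 1\right) E + E = - 24 E + E = - 23 E$)
$C{\left(j \right)} = 3 - 22 j$ ($C{\left(j \right)} = \left(3 - 23 j\right) + j = 3 - 22 j$)
$V{\left(-20,27 \right)} C{\left(-7 \right)} = - \frac{9}{-20} \left(3 - -154\right) = \left(-9\right) \left(- \frac{1}{20}\right) \left(3 + 154\right) = \frac{9}{20} \cdot 157 = \frac{1413}{20}$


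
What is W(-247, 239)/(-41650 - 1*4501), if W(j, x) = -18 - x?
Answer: 257/46151 ≈ 0.0055687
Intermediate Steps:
W(-247, 239)/(-41650 - 1*4501) = (-18 - 1*239)/(-41650 - 1*4501) = (-18 - 239)/(-41650 - 4501) = -257/(-46151) = -257*(-1/46151) = 257/46151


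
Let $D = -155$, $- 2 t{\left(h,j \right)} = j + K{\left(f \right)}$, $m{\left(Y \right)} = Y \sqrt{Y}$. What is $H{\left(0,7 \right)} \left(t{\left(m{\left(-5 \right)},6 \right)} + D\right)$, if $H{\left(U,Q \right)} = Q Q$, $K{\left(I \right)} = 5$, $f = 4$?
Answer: $- \frac{15729}{2} \approx -7864.5$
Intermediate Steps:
$H{\left(U,Q \right)} = Q^{2}$
$m{\left(Y \right)} = Y^{\frac{3}{2}}$
$t{\left(h,j \right)} = - \frac{5}{2} - \frac{j}{2}$ ($t{\left(h,j \right)} = - \frac{j + 5}{2} = - \frac{5 + j}{2} = - \frac{5}{2} - \frac{j}{2}$)
$H{\left(0,7 \right)} \left(t{\left(m{\left(-5 \right)},6 \right)} + D\right) = 7^{2} \left(\left(- \frac{5}{2} - 3\right) - 155\right) = 49 \left(\left(- \frac{5}{2} - 3\right) - 155\right) = 49 \left(- \frac{11}{2} - 155\right) = 49 \left(- \frac{321}{2}\right) = - \frac{15729}{2}$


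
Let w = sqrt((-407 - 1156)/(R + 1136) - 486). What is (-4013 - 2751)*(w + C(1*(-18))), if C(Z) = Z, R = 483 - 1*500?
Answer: 121752 - 6764*I*sqrt(67811027)/373 ≈ 1.2175e+5 - 1.4933e+5*I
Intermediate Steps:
R = -17 (R = 483 - 500 = -17)
w = I*sqrt(67811027)/373 (w = sqrt((-407 - 1156)/(-17 + 1136) - 486) = sqrt(-1563/1119 - 486) = sqrt(-1563*1/1119 - 486) = sqrt(-521/373 - 486) = sqrt(-181799/373) = I*sqrt(67811027)/373 ≈ 22.077*I)
(-4013 - 2751)*(w + C(1*(-18))) = (-4013 - 2751)*(I*sqrt(67811027)/373 + 1*(-18)) = -6764*(I*sqrt(67811027)/373 - 18) = -6764*(-18 + I*sqrt(67811027)/373) = 121752 - 6764*I*sqrt(67811027)/373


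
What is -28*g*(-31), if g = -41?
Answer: -35588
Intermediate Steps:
-28*g*(-31) = -28*(-41)*(-31) = 1148*(-31) = -35588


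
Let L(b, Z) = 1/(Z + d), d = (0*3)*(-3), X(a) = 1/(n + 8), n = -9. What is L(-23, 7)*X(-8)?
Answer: -1/7 ≈ -0.14286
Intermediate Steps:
X(a) = -1 (X(a) = 1/(-9 + 8) = 1/(-1) = -1)
d = 0 (d = 0*(-3) = 0)
L(b, Z) = 1/Z (L(b, Z) = 1/(Z + 0) = 1/Z)
L(-23, 7)*X(-8) = -1/7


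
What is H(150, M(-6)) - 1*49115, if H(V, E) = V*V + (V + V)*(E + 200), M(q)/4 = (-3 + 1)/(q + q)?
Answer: 33585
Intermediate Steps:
M(q) = -4/q (M(q) = 4*((-3 + 1)/(q + q)) = 4*(-2*1/(2*q)) = 4*(-1/q) = -4/q)
H(V, E) = V**2 + 2*V*(200 + E) (H(V, E) = V**2 + (2*V)*(200 + E) = V**2 + 2*V*(200 + E))
H(150, M(-6)) - 1*49115 = 150*(400 + 150 + 2*(-4/(-6))) - 1*49115 = 150*(400 + 150 + 2*(-4*(-1/6))) - 49115 = 150*(400 + 150 + 2*(2/3)) - 49115 = 150*(400 + 150 + 4/3) - 49115 = 150*(1654/3) - 49115 = 82700 - 49115 = 33585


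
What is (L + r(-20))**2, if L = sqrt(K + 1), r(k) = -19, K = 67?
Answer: 429 - 76*sqrt(17) ≈ 115.64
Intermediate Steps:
L = 2*sqrt(17) (L = sqrt(67 + 1) = sqrt(68) = 2*sqrt(17) ≈ 8.2462)
(L + r(-20))**2 = (2*sqrt(17) - 19)**2 = (-19 + 2*sqrt(17))**2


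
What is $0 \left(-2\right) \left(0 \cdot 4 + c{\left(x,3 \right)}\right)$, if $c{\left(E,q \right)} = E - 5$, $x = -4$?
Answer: $0$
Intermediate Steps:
$c{\left(E,q \right)} = -5 + E$
$0 \left(-2\right) \left(0 \cdot 4 + c{\left(x,3 \right)}\right) = 0 \left(-2\right) \left(0 \cdot 4 - 9\right) = 0 \left(0 - 9\right) = 0 \left(-9\right) = 0$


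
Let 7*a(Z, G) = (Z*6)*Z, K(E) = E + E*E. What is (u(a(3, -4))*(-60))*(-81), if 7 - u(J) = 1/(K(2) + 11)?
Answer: 573480/17 ≈ 33734.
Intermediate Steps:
K(E) = E + E**2
a(Z, G) = 6*Z**2/7 (a(Z, G) = ((Z*6)*Z)/7 = ((6*Z)*Z)/7 = (6*Z**2)/7 = 6*Z**2/7)
u(J) = 118/17 (u(J) = 7 - 1/(2*(1 + 2) + 11) = 7 - 1/(2*3 + 11) = 7 - 1/(6 + 11) = 7 - 1/17 = 118/17)
(u(a(3, -4))*(-60))*(-81) = ((118/17)*(-60))*(-81) = -7080/17*(-81) = 573480/17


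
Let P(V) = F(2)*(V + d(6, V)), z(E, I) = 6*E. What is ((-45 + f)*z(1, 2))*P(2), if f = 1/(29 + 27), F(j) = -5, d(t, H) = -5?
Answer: -113355/28 ≈ -4048.4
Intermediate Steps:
f = 1/56 ≈ 0.017857
P(V) = 25 - 5*V (P(V) = -5*(V - 5) = -5*(-5 + V) = 25 - 5*V)
((-45 + f)*z(1, 2))*P(2) = ((-45 + 1/56)*(6*1))*(25 - 5*2) = (-2519/56*6)*(25 - 10) = -7557/28*15 = -113355/28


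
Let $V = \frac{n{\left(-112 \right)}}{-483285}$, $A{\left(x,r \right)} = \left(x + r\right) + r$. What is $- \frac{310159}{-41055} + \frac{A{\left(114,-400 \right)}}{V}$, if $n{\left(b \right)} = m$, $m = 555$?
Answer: $\frac{907418692753}{1519035} \approx 5.9737 \cdot 10^{5}$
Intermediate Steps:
$A{\left(x,r \right)} = x + 2 r$ ($A{\left(x,r \right)} = \left(r + x\right) + r = x + 2 r$)
$n{\left(b \right)} = 555$
$V = - \frac{37}{32219}$ ($V = \frac{555}{-483285} = 555 \left(- \frac{1}{483285}\right) = - \frac{37}{32219} \approx -0.0011484$)
$- \frac{310159}{-41055} + \frac{A{\left(114,-400 \right)}}{V} = - \frac{310159}{-41055} + \frac{114 + 2 \left(-400\right)}{- \frac{37}{32219}} = \left(-310159\right) \left(- \frac{1}{41055}\right) + \left(114 - 800\right) \left(- \frac{32219}{37}\right) = \frac{310159}{41055} - - \frac{22102234}{37} = \frac{310159}{41055} + \frac{22102234}{37} = \frac{907418692753}{1519035}$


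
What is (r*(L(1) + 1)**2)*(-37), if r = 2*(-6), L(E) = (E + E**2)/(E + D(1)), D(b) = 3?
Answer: 999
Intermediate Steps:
L(E) = (E + E**2)/(3 + E) (L(E) = (E + E**2)/(E + 3) = (E + E**2)/(3 + E))
r = -12
(r*(L(1) + 1)**2)*(-37) = -12*(1*(1 + 1)/(3 + 1) + 1)**2*(-37) = -12*(1*2/4 + 1)**2*(-37) = -12*(1*(1/4)*2 + 1)**2*(-37) = -12*(1/2 + 1)**2*(-37) = -12*(3/2)**2*(-37) = -12*9/4*(-37) = -27*(-37) = 999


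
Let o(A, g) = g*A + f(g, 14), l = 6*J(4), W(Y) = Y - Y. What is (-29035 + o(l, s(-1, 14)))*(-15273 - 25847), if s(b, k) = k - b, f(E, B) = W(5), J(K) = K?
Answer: 1179116000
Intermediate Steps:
W(Y) = 0
f(E, B) = 0
l = 24 (l = 6*4 = 24)
o(A, g) = A*g (o(A, g) = g*A + 0 = A*g + 0 = A*g)
(-29035 + o(l, s(-1, 14)))*(-15273 - 25847) = (-29035 + 24*(14 - 1*(-1)))*(-15273 - 25847) = (-29035 + 24*(14 + 1))*(-41120) = (-29035 + 24*15)*(-41120) = (-29035 + 360)*(-41120) = -28675*(-41120) = 1179116000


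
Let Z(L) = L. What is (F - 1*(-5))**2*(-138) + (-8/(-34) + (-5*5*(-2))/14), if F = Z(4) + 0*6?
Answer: -1329729/119 ≈ -11174.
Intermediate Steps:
F = 4 (F = 4 + 0*6 = 4 + 0 = 4)
(F - 1*(-5))**2*(-138) + (-8/(-34) + (-5*5*(-2))/14) = (4 - 1*(-5))**2*(-138) + (-8/(-34) + (-5*5*(-2))/14) = (4 + 5)**2*(-138) + (-8*(-1/34) - 25*(-2)*(1/14)) = 9**2*(-138) + (4/17 + 50*(1/14)) = 81*(-138) + (4/17 + 25/7) = -11178 + 453/119 = -1329729/119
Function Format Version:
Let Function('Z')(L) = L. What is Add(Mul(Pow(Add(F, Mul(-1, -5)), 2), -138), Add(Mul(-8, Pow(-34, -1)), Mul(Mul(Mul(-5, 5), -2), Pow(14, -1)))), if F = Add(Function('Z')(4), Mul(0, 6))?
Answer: Rational(-1329729, 119) ≈ -11174.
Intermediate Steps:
F = 4 (F = Add(4, Mul(0, 6)) = Add(4, 0) = 4)
Add(Mul(Pow(Add(F, Mul(-1, -5)), 2), -138), Add(Mul(-8, Pow(-34, -1)), Mul(Mul(Mul(-5, 5), -2), Pow(14, -1)))) = Add(Mul(Pow(Add(4, Mul(-1, -5)), 2), -138), Add(Mul(-8, Pow(-34, -1)), Mul(Mul(Mul(-5, 5), -2), Pow(14, -1)))) = Add(Mul(Pow(Add(4, 5), 2), -138), Add(Mul(-8, Rational(-1, 34)), Mul(Mul(-25, -2), Rational(1, 14)))) = Add(Mul(Pow(9, 2), -138), Add(Rational(4, 17), Mul(50, Rational(1, 14)))) = Add(Mul(81, -138), Add(Rational(4, 17), Rational(25, 7))) = Add(-11178, Rational(453, 119)) = Rational(-1329729, 119)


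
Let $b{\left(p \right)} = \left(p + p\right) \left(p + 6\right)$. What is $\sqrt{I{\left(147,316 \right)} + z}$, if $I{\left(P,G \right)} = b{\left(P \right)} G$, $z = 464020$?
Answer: $2 \sqrt{3669583} \approx 3831.2$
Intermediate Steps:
$b{\left(p \right)} = 2 p \left(6 + p\right)$
$I{\left(P,G \right)} = 2 G P \left(6 + P\right)$ ($I{\left(P,G \right)} = 2 P \left(6 + P\right) G = 2 G P \left(6 + P\right)$)
$\sqrt{I{\left(147,316 \right)} + z} = \sqrt{2 \cdot 316 \cdot 147 \left(6 + 147\right) + 464020} = \sqrt{2 \cdot 316 \cdot 147 \cdot 153 + 464020} = \sqrt{14214312 + 464020} = \sqrt{14678332} = 2 \sqrt{3669583}$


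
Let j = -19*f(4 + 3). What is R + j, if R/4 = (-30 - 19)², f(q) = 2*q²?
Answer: 7742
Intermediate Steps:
j = -1862 (j = -38*(4 + 3)² = -38*7² = -38*49 = -19*98 = -1862)
R = 9604 (R = 4*(-30 - 19)² = 4*(-49)² = 4*2401 = 9604)
R + j = 9604 - 1862 = 7742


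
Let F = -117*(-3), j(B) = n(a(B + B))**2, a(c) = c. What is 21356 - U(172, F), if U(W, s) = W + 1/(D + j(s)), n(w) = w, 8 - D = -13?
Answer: 10440004799/492825 ≈ 21184.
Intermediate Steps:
D = 21 (D = 8 - 1*(-13) = 8 + 13 = 21)
j(B) = 4*B**2 (j(B) = (B + B)**2 = (2*B)**2 = 4*B**2)
F = 351
U(W, s) = W + 1/(21 + 4*s**2)
21356 - U(172, F) = 21356 - (1 + 21*172 + 4*172*351**2)/(21 + 4*351**2) = 21356 - (1 + 3612 + 4*172*123201)/(21 + 4*123201) = 21356 - (1 + 3612 + 84762288)/(21 + 492804) = 21356 - 84765901/492825 = 10440004799/492825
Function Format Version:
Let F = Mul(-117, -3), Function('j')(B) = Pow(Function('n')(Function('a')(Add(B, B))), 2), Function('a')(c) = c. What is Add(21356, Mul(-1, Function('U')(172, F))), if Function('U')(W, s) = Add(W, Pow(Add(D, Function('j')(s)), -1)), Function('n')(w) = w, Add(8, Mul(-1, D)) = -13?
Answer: Rational(10440004799, 492825) ≈ 21184.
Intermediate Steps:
D = 21 (D = Add(8, Mul(-1, -13)) = Add(8, 13) = 21)
Function('j')(B) = Mul(4, Pow(B, 2)) (Function('j')(B) = Pow(Add(B, B), 2) = Pow(Mul(2, B), 2) = Mul(4, Pow(B, 2)))
F = 351
Function('U')(W, s) = Add(W, Pow(Add(21, Mul(4, Pow(s, 2))), -1))
Add(21356, Mul(-1, Function('U')(172, F))) = Add(21356, Mul(-1, Mul(Pow(Add(21, Mul(4, Pow(351, 2))), -1), Add(1, Mul(21, 172), Mul(4, 172, Pow(351, 2)))))) = Add(21356, Mul(-1, Mul(Pow(Add(21, Mul(4, 123201)), -1), Add(1, 3612, Mul(4, 172, 123201))))) = Add(21356, Mul(-1, Mul(Pow(Add(21, 492804), -1), Add(1, 3612, 84762288)))) = Add(21356, Mul(-1, Mul(Pow(492825, -1), 84765901))) = Add(21356, Mul(-1, Mul(Rational(1, 492825), 84765901))) = Add(21356, Mul(-1, Rational(84765901, 492825))) = Add(21356, Rational(-84765901, 492825)) = Rational(10440004799, 492825)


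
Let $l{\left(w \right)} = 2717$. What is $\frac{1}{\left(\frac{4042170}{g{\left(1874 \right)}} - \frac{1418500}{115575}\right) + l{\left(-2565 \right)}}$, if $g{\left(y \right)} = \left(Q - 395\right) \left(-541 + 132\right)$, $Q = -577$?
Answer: $\frac{11344842}{30800047309} \approx 0.00036834$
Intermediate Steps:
$g{\left(y \right)} = 397548$ ($g{\left(y \right)} = \left(-577 - 395\right) \left(-541 + 132\right) = \left(-972\right) \left(-409\right) = 397548$)
$\frac{1}{\left(\frac{4042170}{g{\left(1874 \right)}} - \frac{1418500}{115575}\right) + l{\left(-2565 \right)}} = \frac{1}{\left(\frac{4042170}{397548} - \frac{1418500}{115575}\right) + 2717} = \frac{1}{\left(4042170 \cdot \frac{1}{397548} - \frac{56740}{4623}\right) + 2717} = \frac{1}{\left(\frac{74855}{7362} - \frac{56740}{4623}\right) + 2717} = \frac{1}{- \frac{23888405}{11344842} + 2717} = \frac{1}{\frac{30800047309}{11344842}} = \frac{11344842}{30800047309}$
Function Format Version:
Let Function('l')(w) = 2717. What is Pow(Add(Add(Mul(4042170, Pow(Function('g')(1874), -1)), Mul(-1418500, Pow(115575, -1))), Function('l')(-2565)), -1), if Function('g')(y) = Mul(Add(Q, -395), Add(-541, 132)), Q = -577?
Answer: Rational(11344842, 30800047309) ≈ 0.00036834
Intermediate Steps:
Function('g')(y) = 397548 (Function('g')(y) = Mul(Add(-577, -395), Add(-541, 132)) = Mul(-972, -409) = 397548)
Pow(Add(Add(Mul(4042170, Pow(Function('g')(1874), -1)), Mul(-1418500, Pow(115575, -1))), Function('l')(-2565)), -1) = Pow(Add(Add(Mul(4042170, Pow(397548, -1)), Mul(-1418500, Pow(115575, -1))), 2717), -1) = Pow(Add(Add(Mul(4042170, Rational(1, 397548)), Mul(-1418500, Rational(1, 115575))), 2717), -1) = Pow(Add(Add(Rational(74855, 7362), Rational(-56740, 4623)), 2717), -1) = Pow(Add(Rational(-23888405, 11344842), 2717), -1) = Pow(Rational(30800047309, 11344842), -1) = Rational(11344842, 30800047309)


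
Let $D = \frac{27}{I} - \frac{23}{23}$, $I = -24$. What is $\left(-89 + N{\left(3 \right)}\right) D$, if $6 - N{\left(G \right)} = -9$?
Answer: $\frac{629}{4} \approx 157.25$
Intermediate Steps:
$N{\left(G \right)} = 15$ ($N{\left(G \right)} = 6 - -9 = 6 + 9 = 15$)
$D = - \frac{17}{8}$ ($D = \frac{27}{-24} - \frac{23}{23} = 27 \left(- \frac{1}{24}\right) - 1 = - \frac{9}{8} - 1 = - \frac{17}{8} \approx -2.125$)
$\left(-89 + N{\left(3 \right)}\right) D = \left(-89 + 15\right) \left(- \frac{17}{8}\right) = \left(-74\right) \left(- \frac{17}{8}\right) = \frac{629}{4}$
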